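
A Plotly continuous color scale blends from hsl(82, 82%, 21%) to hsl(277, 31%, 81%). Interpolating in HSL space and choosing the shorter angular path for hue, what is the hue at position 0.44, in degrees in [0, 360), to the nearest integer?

9

Hue: 277 − 82 = 195°, but |195| > 180 so the shorter arc goes the other way: Δh = 195 − 360 = -165°.
H = 82 + 0.44 × (-165) = 9.4 → 9°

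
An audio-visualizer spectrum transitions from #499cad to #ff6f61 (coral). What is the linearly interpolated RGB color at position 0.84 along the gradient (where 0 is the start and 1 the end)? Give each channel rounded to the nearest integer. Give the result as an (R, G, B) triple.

(226, 118, 109)

#499cad → (73, 156, 173); #ff6f61 → (255, 111, 97).
R = 73 + 0.84 × (255 − 73) = 73 + 0.84 × 182 = 225.88 → 226
G = 156 + 0.84 × (111 − 156) = 156 + 0.84 × -45 = 118.2 → 118
B = 173 + 0.84 × (97 − 173) = 173 + 0.84 × -76 = 109.16 → 109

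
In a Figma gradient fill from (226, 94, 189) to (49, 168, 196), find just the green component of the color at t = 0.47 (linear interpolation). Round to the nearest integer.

G = 94 + 0.47 × (168 − 94) = 128.78 → 129

129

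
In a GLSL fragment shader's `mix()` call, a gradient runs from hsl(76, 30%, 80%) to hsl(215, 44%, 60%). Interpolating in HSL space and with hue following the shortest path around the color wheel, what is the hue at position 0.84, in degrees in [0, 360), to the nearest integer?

193

Hue arc: Δh = 215 − 76 = 139° (|Δh| ≤ 180, already the shorter path).
H = 76 + 0.84 × (139) = 192.76 → 193°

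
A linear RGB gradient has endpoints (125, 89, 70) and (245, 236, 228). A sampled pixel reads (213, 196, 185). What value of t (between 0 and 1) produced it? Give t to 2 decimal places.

Invert the lerp on the B channel (largest span, 158): t = (185 − 70) / (228 − 70) = 115/158 = 0.72785.
Check on R: (213 − 125)/(245 − 125) = 0.7333 ✓

0.73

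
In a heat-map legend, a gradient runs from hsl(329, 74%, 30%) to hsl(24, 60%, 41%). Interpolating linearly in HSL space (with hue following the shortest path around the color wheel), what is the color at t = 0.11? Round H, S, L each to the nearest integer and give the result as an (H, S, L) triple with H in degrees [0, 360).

(335, 72, 31)

Hue: 24 − 329 = -305°, but |-305| > 180 so the shorter arc goes the other way: Δh = -305 + 360 = 55°.
H = 329 + 0.11 × (55) = 335.05 → 335°
S = 74 + 0.11 × (60 − 74) = 72.46 → 72%
L = 30 + 0.11 × (41 − 30) = 31.21 → 31%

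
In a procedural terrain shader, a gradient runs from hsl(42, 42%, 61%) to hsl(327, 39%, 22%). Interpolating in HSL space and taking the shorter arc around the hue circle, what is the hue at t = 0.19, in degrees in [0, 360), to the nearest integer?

Hue: 327 − 42 = 285°, but |285| > 180 so the shorter arc goes the other way: Δh = 285 − 360 = -75°.
H = 42 + 0.19 × (-75) = 27.75 → 28°

28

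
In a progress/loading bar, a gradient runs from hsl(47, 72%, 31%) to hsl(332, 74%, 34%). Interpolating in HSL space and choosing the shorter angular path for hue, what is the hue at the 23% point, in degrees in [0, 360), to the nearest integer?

30

Hue: 332 − 47 = 285°, but |285| > 180 so the shorter arc goes the other way: Δh = 285 − 360 = -75°.
H = 47 + 0.23 × (-75) = 29.75 → 30°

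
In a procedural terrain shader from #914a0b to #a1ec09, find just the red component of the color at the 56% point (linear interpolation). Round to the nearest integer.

154

R₁ = 145 (from #914a0b), R₂ = 161 (from #a1ec09).
R = 145 + 0.56 × (161 − 145) = 153.96 → 154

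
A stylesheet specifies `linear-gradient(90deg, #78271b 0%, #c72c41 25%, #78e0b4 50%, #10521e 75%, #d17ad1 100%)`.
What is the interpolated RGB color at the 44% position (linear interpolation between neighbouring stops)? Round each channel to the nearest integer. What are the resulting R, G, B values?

44% lies between the 25% and 50% stops, so the local fraction is t = (44 − 25)/(50 − 25) = 19/25 ≈ 0.76.
#c72c41 → (199, 44, 65); #78e0b4 → (120, 224, 180).
R = 199 + 0.76 × (120 − 199) = 138.96 → 139
G = 44 + 0.76 × (224 − 44) = 180.8 → 181
B = 65 + 0.76 × (180 − 65) = 152.4 → 152

(139, 181, 152)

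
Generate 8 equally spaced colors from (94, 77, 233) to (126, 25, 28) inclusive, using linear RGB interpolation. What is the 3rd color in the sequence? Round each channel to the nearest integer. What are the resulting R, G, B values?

(103, 62, 174)

With 8 swatches and endpoints inclusive, swatch 3 sits at t = (3 − 1)/(8 − 1) = 2/7 ≈ 0.2857.
R = 94 + 0.2857 × (126 − 94) = 103.142 → 103
G = 77 + 0.2857 × (25 − 77) = 62.144 → 62
B = 233 + 0.2857 × (28 − 233) = 174.431 → 174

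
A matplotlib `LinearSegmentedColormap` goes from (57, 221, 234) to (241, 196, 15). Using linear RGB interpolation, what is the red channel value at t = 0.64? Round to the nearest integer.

175

R = 57 + 0.64 × (241 − 57) = 174.76 → 175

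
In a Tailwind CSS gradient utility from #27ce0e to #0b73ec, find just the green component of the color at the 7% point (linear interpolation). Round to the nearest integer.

200

G₁ = 206 (from #27ce0e), G₂ = 115 (from #0b73ec).
G = 206 + 0.07 × (115 − 206) = 199.63 → 200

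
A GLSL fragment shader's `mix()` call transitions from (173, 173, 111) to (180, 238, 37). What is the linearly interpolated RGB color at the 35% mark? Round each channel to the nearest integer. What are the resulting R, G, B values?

(175, 196, 85)

35% corresponds to t = 0.35.
R = 173 + 0.35 × (180 − 173) = 173 + 0.35 × 7 = 175.45 → 175
G = 173 + 0.35 × (238 − 173) = 173 + 0.35 × 65 = 195.75 → 196
B = 111 + 0.35 × (37 − 111) = 111 + 0.35 × -74 = 85.1 → 85
So the blended color is (175, 196, 85), about #afc455.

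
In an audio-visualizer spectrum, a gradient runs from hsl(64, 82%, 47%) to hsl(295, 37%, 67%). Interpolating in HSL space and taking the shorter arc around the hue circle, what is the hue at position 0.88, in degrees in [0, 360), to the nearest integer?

310

Hue: 295 − 64 = 231°, but |231| > 180 so the shorter arc goes the other way: Δh = 231 − 360 = -129°.
H = 64 + 0.88 × (-129) = -49.52 → -50 → -50 mod 360 = 310°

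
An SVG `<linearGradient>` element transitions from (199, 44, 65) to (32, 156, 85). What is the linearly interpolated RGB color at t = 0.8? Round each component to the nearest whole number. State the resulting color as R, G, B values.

(65, 134, 81)

R = 199 + 0.8 × (32 − 199) = 199 + 0.8 × -167 = 65.4 → 65
G = 44 + 0.8 × (156 − 44) = 44 + 0.8 × 112 = 133.6 → 134
B = 65 + 0.8 × (85 − 65) = 65 + 0.8 × 20 = 81 → 81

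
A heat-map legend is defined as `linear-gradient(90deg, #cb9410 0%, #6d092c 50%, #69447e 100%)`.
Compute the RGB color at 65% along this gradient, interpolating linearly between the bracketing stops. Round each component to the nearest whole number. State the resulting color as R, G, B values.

(108, 27, 69)

65% lies between the 50% and 100% stops, so the local fraction is t = (65 − 50)/(100 − 50) = 15/50 ≈ 0.3.
#6d092c → (109, 9, 44); #69447e → (105, 68, 126).
R = 109 + 0.3 × (105 − 109) = 107.8 → 108
G = 9 + 0.3 × (68 − 9) = 26.7 → 27
B = 44 + 0.3 × (126 − 44) = 68.6 → 69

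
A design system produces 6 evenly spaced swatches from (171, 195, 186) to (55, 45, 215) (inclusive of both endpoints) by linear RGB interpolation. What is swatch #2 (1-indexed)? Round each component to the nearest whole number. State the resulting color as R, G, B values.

(148, 165, 192)

With 6 swatches and endpoints inclusive, swatch 2 sits at t = (2 − 1)/(6 − 1) = 1/5 ≈ 0.2.
R = 171 + 0.2 × (55 − 171) = 147.8 → 148
G = 195 + 0.2 × (45 − 195) = 165 → 165
B = 186 + 0.2 × (215 − 186) = 191.8 → 192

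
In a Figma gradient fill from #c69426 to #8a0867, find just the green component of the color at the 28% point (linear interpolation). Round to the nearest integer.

G₁ = 148 (from #c69426), G₂ = 8 (from #8a0867).
G = 148 + 0.28 × (8 − 148) = 108.8 → 109

109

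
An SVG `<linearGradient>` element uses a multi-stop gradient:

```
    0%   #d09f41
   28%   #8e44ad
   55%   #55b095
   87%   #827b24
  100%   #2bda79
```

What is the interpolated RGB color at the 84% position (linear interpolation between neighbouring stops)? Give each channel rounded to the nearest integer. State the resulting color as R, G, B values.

(126, 128, 47)

84% lies between the 55% and 87% stops, so the local fraction is t = (84 − 55)/(87 − 55) = 29/32 ≈ 0.9062.
#55b095 → (85, 176, 149); #827b24 → (130, 123, 36).
R = 85 + 0.9062 × (130 − 85) = 125.779 → 126
G = 176 + 0.9062 × (123 − 176) = 127.971 → 128
B = 149 + 0.9062 × (36 − 149) = 46.599 → 47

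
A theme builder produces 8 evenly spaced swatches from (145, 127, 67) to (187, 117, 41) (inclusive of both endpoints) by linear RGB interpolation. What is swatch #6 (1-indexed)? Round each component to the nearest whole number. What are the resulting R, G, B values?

(175, 120, 48)

With 8 swatches and endpoints inclusive, swatch 6 sits at t = (6 − 1)/(8 − 1) = 5/7 ≈ 0.7143.
R = 145 + 0.7143 × (187 − 145) = 175.001 → 175
G = 127 + 0.7143 × (117 − 127) = 119.857 → 120
B = 67 + 0.7143 × (41 − 67) = 48.428 → 48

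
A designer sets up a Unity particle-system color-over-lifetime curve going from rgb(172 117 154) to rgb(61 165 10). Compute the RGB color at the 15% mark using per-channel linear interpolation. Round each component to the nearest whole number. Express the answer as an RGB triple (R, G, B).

15% corresponds to t = 0.15.
R = 172 + 0.15 × (61 − 172) = 172 + 0.15 × -111 = 155.35 → 155
G = 117 + 0.15 × (165 − 117) = 117 + 0.15 × 48 = 124.2 → 124
B = 154 + 0.15 × (10 − 154) = 154 + 0.15 × -144 = 132.4 → 132

(155, 124, 132)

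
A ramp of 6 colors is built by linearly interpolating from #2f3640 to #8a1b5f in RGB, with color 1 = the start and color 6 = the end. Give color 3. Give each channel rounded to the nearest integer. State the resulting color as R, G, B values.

With 6 swatches and endpoints inclusive, swatch 3 sits at t = (3 − 1)/(6 − 1) = 2/5 ≈ 0.4.
#2f3640 → (47, 54, 64); #8a1b5f → (138, 27, 95).
R = 47 + 0.4 × (138 − 47) = 83.4 → 83
G = 54 + 0.4 × (27 − 54) = 43.2 → 43
B = 64 + 0.4 × (95 − 64) = 76.4 → 76

(83, 43, 76)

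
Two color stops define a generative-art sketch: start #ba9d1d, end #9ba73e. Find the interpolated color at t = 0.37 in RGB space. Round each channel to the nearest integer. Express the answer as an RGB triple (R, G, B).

#ba9d1d → (186, 157, 29); #9ba73e → (155, 167, 62).
R = 186 + 0.37 × (155 − 186) = 186 + 0.37 × -31 = 174.53 → 175
G = 157 + 0.37 × (167 − 157) = 157 + 0.37 × 10 = 160.7 → 161
B = 29 + 0.37 × (62 − 29) = 29 + 0.37 × 33 = 41.21 → 41

(175, 161, 41)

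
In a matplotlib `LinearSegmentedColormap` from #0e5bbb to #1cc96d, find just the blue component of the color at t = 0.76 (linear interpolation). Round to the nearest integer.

B₁ = 187 (from #0e5bbb), B₂ = 109 (from #1cc96d).
B = 187 + 0.76 × (109 − 187) = 127.72 → 128

128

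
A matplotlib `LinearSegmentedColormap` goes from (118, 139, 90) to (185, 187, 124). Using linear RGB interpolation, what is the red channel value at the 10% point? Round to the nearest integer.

125

R = 118 + 0.1 × (185 − 118) = 124.7 → 125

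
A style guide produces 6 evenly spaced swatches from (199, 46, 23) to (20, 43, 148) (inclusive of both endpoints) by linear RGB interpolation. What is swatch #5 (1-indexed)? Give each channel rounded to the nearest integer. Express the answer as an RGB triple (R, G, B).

With 6 swatches and endpoints inclusive, swatch 5 sits at t = (5 − 1)/(6 − 1) = 4/5 ≈ 0.8.
R = 199 + 0.8 × (20 − 199) = 55.8 → 56
G = 46 + 0.8 × (43 − 46) = 43.6 → 44
B = 23 + 0.8 × (148 − 23) = 123 → 123

(56, 44, 123)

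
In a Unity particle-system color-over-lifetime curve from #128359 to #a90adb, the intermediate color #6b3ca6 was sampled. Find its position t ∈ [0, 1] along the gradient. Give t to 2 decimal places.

0.59

Invert the lerp on the R channel (largest span, 151): t = (107 − 18) / (169 − 18) = 89/151 = 0.5894.
Check on G: (60 − 131)/(10 − 131) = 0.5868 ✓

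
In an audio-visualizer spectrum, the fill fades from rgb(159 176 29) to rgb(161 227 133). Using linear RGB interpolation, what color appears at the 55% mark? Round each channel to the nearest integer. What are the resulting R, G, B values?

(160, 204, 86)

55% corresponds to t = 0.55.
R = 159 + 0.55 × (161 − 159) = 159 + 0.55 × 2 = 160.1 → 160
G = 176 + 0.55 × (227 − 176) = 176 + 0.55 × 51 = 204.05 → 204
B = 29 + 0.55 × (133 − 29) = 29 + 0.55 × 104 = 86.2 → 86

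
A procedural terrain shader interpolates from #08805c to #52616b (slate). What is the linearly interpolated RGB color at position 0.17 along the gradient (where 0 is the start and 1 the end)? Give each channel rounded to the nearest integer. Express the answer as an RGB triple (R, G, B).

(21, 123, 95)

#08805c → (8, 128, 92); #52616b → (82, 97, 107).
R = 8 + 0.17 × (82 − 8) = 8 + 0.17 × 74 = 20.58 → 21
G = 128 + 0.17 × (97 − 128) = 128 + 0.17 × -31 = 122.73 → 123
B = 92 + 0.17 × (107 − 92) = 92 + 0.17 × 15 = 94.55 → 95
So the blended color is (21, 123, 95), about #157b5f.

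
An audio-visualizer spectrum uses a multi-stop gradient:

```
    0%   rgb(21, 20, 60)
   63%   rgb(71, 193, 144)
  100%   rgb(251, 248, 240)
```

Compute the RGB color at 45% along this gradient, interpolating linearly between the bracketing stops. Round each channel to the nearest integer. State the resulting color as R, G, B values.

(57, 144, 120)

45% lies between the 0% and 63% stops, so the local fraction is t = (45 − 0)/(63 − 0) = 45/63 ≈ 0.7143.
R = 21 + 0.7143 × (71 − 21) = 56.715 → 57
G = 20 + 0.7143 × (193 − 20) = 143.574 → 144
B = 60 + 0.7143 × (144 − 60) = 120.001 → 120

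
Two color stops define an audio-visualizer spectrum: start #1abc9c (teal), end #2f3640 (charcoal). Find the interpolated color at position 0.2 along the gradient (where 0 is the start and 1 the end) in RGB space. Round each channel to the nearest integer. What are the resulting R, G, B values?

#1abc9c → (26, 188, 156); #2f3640 → (47, 54, 64).
R = 26 + 0.2 × (47 − 26) = 26 + 0.2 × 21 = 30.2 → 30
G = 188 + 0.2 × (54 − 188) = 188 + 0.2 × -134 = 161.2 → 161
B = 156 + 0.2 × (64 − 156) = 156 + 0.2 × -92 = 137.6 → 138

(30, 161, 138)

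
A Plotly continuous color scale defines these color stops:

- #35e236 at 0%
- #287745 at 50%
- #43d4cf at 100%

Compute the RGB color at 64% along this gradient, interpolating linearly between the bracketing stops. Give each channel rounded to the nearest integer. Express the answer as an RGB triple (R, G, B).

(48, 145, 108)

64% lies between the 50% and 100% stops, so the local fraction is t = (64 − 50)/(100 − 50) = 14/50 ≈ 0.28.
#287745 → (40, 119, 69); #43d4cf → (67, 212, 207).
R = 40 + 0.28 × (67 − 40) = 47.56 → 48
G = 119 + 0.28 × (212 − 119) = 145.04 → 145
B = 69 + 0.28 × (207 − 69) = 107.64 → 108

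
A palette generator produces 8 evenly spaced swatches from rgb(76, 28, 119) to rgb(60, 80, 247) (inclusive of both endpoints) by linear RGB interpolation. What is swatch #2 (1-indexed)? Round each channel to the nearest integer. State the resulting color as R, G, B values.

(74, 35, 137)

With 8 swatches and endpoints inclusive, swatch 2 sits at t = (2 − 1)/(8 − 1) = 1/7 ≈ 0.1429.
R = 76 + 0.1429 × (60 − 76) = 73.714 → 74
G = 28 + 0.1429 × (80 − 28) = 35.431 → 35
B = 119 + 0.1429 × (247 − 119) = 137.291 → 137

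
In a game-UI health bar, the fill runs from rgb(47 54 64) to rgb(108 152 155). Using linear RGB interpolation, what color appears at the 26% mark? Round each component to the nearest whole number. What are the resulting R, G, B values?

(63, 79, 88)

26% corresponds to t = 0.26.
R = 47 + 0.26 × (108 − 47) = 47 + 0.26 × 61 = 62.86 → 63
G = 54 + 0.26 × (152 − 54) = 54 + 0.26 × 98 = 79.48 → 79
B = 64 + 0.26 × (155 − 64) = 64 + 0.26 × 91 = 87.66 → 88
So the blended color is (63, 79, 88), about #3f4f58.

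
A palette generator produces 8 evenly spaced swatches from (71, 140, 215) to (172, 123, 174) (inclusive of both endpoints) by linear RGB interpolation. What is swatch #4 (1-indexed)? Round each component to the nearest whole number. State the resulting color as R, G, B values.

(114, 133, 197)

With 8 swatches and endpoints inclusive, swatch 4 sits at t = (4 − 1)/(8 − 1) = 3/7 ≈ 0.4286.
R = 71 + 0.4286 × (172 − 71) = 114.289 → 114
G = 140 + 0.4286 × (123 − 140) = 132.714 → 133
B = 215 + 0.4286 × (174 − 215) = 197.427 → 197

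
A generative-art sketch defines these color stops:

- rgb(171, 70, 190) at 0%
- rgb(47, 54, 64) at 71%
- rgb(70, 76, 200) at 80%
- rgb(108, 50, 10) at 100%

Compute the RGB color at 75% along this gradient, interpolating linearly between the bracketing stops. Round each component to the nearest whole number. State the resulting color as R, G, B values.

(57, 64, 124)

75% lies between the 71% and 80% stops, so the local fraction is t = (75 − 71)/(80 − 71) = 4/9 ≈ 0.4444.
R = 47 + 0.4444 × (70 − 47) = 57.221 → 57
G = 54 + 0.4444 × (76 − 54) = 63.777 → 64
B = 64 + 0.4444 × (200 − 64) = 124.438 → 124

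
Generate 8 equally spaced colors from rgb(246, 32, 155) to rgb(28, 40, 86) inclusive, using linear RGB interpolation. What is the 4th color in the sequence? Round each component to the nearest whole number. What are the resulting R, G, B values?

(153, 35, 125)

With 8 swatches and endpoints inclusive, swatch 4 sits at t = (4 − 1)/(8 − 1) = 3/7 ≈ 0.4286.
R = 246 + 0.4286 × (28 − 246) = 152.565 → 153
G = 32 + 0.4286 × (40 − 32) = 35.429 → 35
B = 155 + 0.4286 × (86 − 155) = 125.427 → 125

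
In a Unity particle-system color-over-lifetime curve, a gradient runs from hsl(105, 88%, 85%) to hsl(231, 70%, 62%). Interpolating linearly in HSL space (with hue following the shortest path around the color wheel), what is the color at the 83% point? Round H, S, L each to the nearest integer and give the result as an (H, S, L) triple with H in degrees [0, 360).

(210, 73, 66)

Hue arc: Δh = 231 − 105 = 126° (|Δh| ≤ 180, already the shorter path).
H = 105 + 0.83 × (126) = 209.58 → 210°
S = 88 + 0.83 × (70 − 88) = 73.06 → 73%
L = 85 + 0.83 × (62 − 85) = 65.91 → 66%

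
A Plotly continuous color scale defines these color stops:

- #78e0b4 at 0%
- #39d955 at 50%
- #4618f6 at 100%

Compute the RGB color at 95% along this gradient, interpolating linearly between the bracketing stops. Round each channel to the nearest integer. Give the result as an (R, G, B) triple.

95% lies between the 50% and 100% stops, so the local fraction is t = (95 − 50)/(100 − 50) = 45/50 ≈ 0.9.
#39d955 → (57, 217, 85); #4618f6 → (70, 24, 246).
R = 57 + 0.9 × (70 − 57) = 68.7 → 69
G = 217 + 0.9 × (24 − 217) = 43.3 → 43
B = 85 + 0.9 × (246 − 85) = 229.9 → 230

(69, 43, 230)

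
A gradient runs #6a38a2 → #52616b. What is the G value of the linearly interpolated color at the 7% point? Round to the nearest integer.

59

G₁ = 56 (from #6a38a2), G₂ = 97 (from #52616b).
G = 56 + 0.07 × (97 − 56) = 58.87 → 59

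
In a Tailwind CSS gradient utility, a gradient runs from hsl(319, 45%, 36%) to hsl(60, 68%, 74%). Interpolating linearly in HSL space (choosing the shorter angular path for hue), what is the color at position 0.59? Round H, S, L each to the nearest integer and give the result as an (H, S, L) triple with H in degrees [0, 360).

(19, 59, 58)

Hue: 60 − 319 = -259°, but |-259| > 180 so the shorter arc goes the other way: Δh = -259 + 360 = 101°.
H = 319 + 0.59 × (101) = 378.59 → 379 → 379 mod 360 = 19°
S = 45 + 0.59 × (68 − 45) = 58.57 → 59%
L = 36 + 0.59 × (74 − 36) = 58.42 → 58%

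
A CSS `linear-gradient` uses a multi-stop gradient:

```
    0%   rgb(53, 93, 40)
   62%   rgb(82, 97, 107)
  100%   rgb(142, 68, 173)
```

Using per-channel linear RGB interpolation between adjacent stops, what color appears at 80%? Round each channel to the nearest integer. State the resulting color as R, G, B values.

(110, 83, 138)

80% lies between the 62% and 100% stops, so the local fraction is t = (80 − 62)/(100 − 62) = 18/38 ≈ 0.4737.
R = 82 + 0.4737 × (142 − 82) = 110.422 → 110
G = 97 + 0.4737 × (68 − 97) = 83.263 → 83
B = 107 + 0.4737 × (173 − 107) = 138.264 → 138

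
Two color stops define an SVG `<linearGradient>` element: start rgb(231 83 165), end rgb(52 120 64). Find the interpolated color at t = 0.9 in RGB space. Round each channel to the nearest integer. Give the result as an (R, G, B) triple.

(70, 116, 74)

R = 231 + 0.9 × (52 − 231) = 231 + 0.9 × -179 = 69.9 → 70
G = 83 + 0.9 × (120 − 83) = 83 + 0.9 × 37 = 116.3 → 116
B = 165 + 0.9 × (64 − 165) = 165 + 0.9 × -101 = 74.1 → 74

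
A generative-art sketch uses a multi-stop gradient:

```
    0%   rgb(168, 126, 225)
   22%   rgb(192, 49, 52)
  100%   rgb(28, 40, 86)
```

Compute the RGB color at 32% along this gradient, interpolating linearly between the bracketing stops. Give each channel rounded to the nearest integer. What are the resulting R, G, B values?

32% lies between the 22% and 100% stops, so the local fraction is t = (32 − 22)/(100 − 22) = 10/78 ≈ 0.1282.
R = 192 + 0.1282 × (28 − 192) = 170.975 → 171
G = 49 + 0.1282 × (40 − 49) = 47.846 → 48
B = 52 + 0.1282 × (86 − 52) = 56.359 → 56

(171, 48, 56)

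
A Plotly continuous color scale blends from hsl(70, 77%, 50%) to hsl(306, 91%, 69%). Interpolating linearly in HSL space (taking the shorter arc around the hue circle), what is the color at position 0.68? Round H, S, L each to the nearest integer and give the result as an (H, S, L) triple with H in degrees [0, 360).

Hue: 306 − 70 = 236°, but |236| > 180 so the shorter arc goes the other way: Δh = 236 − 360 = -124°.
H = 70 + 0.68 × (-124) = -14.32 → -14 → -14 mod 360 = 346°
S = 77 + 0.68 × (91 − 77) = 86.52 → 87%
L = 50 + 0.68 × (69 − 50) = 62.92 → 63%

(346, 87, 63)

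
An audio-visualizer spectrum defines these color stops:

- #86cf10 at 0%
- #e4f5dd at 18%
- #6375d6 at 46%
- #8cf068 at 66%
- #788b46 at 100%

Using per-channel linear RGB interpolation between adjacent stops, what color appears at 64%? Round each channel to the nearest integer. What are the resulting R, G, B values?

64% lies between the 46% and 66% stops, so the local fraction is t = (64 − 46)/(66 − 46) = 18/20 ≈ 0.9.
#6375d6 → (99, 117, 214); #8cf068 → (140, 240, 104).
R = 99 + 0.9 × (140 − 99) = 135.9 → 136
G = 117 + 0.9 × (240 − 117) = 227.7 → 228
B = 214 + 0.9 × (104 − 214) = 115 → 115

(136, 228, 115)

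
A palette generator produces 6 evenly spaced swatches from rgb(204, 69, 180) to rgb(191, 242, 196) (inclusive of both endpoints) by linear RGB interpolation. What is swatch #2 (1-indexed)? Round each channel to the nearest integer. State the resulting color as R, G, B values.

With 6 swatches and endpoints inclusive, swatch 2 sits at t = (2 − 1)/(6 − 1) = 1/5 ≈ 0.2.
R = 204 + 0.2 × (191 − 204) = 201.4 → 201
G = 69 + 0.2 × (242 − 69) = 103.6 → 104
B = 180 + 0.2 × (196 − 180) = 183.2 → 183

(201, 104, 183)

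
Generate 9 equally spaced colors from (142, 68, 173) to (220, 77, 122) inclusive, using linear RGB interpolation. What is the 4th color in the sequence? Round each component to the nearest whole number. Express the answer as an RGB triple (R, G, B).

(171, 71, 154)

With 9 swatches and endpoints inclusive, swatch 4 sits at t = (4 − 1)/(9 − 1) = 3/8 ≈ 0.375.
R = 142 + 0.375 × (220 − 142) = 171.25 → 171
G = 68 + 0.375 × (77 − 68) = 71.375 → 71
B = 173 + 0.375 × (122 − 173) = 153.875 → 154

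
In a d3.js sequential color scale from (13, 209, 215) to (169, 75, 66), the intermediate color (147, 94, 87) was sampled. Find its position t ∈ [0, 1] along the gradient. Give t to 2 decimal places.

Invert the lerp on the R channel (largest span, 156): t = (147 − 13) / (169 − 13) = 134/156 = 0.85897.
Check on G: (94 − 209)/(75 − 209) = 0.8582 ✓

0.86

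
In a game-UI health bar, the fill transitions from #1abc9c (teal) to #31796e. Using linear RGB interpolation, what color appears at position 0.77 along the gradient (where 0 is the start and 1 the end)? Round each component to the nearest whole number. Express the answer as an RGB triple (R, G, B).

(44, 136, 121)

#1abc9c → (26, 188, 156); #31796e → (49, 121, 110).
R = 26 + 0.77 × (49 − 26) = 26 + 0.77 × 23 = 43.71 → 44
G = 188 + 0.77 × (121 − 188) = 188 + 0.77 × -67 = 136.41 → 136
B = 156 + 0.77 × (110 − 156) = 156 + 0.77 × -46 = 120.58 → 121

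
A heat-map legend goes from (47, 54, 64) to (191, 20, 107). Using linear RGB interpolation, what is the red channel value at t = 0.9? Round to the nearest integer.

177

R = 47 + 0.9 × (191 − 47) = 176.6 → 177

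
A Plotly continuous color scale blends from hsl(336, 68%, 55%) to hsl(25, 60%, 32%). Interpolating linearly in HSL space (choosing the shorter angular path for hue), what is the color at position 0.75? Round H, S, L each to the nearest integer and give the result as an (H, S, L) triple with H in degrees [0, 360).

(13, 62, 38)

Hue: 25 − 336 = -311°, but |-311| > 180 so the shorter arc goes the other way: Δh = -311 + 360 = 49°.
H = 336 + 0.75 × (49) = 372.75 → 373 → 373 mod 360 = 13°
S = 68 + 0.75 × (60 − 68) = 62 → 62%
L = 55 + 0.75 × (32 − 55) = 37.75 → 38%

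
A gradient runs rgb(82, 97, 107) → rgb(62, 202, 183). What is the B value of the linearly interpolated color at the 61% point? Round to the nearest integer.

153

B = 107 + 0.61 × (183 − 107) = 153.36 → 153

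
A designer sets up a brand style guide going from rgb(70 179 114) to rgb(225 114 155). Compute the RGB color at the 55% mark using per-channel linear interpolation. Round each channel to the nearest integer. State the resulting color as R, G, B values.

(155, 143, 137)

55% corresponds to t = 0.55.
R = 70 + 0.55 × (225 − 70) = 70 + 0.55 × 155 = 155.25 → 155
G = 179 + 0.55 × (114 − 179) = 179 + 0.55 × -65 = 143.25 → 143
B = 114 + 0.55 × (155 − 114) = 114 + 0.55 × 41 = 136.55 → 137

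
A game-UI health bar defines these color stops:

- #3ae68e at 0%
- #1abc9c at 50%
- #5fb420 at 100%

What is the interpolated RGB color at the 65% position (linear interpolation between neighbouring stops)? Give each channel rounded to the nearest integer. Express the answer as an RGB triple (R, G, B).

65% lies between the 50% and 100% stops, so the local fraction is t = (65 − 50)/(100 − 50) = 15/50 ≈ 0.3.
#1abc9c → (26, 188, 156); #5fb420 → (95, 180, 32).
R = 26 + 0.3 × (95 − 26) = 46.7 → 47
G = 188 + 0.3 × (180 − 188) = 185.6 → 186
B = 156 + 0.3 × (32 − 156) = 118.8 → 119

(47, 186, 119)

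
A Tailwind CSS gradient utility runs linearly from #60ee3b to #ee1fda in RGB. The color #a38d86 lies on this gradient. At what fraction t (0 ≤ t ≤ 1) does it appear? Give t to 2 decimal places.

0.47

Invert the lerp on the G channel (largest span, 207): t = (141 − 238) / (31 − 238) = -97/-207 = 0.4686.
Check on R: (163 − 96)/(238 − 96) = 0.4718 ✓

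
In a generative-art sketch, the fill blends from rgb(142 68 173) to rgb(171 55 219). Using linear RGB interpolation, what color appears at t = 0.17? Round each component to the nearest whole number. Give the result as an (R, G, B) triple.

(147, 66, 181)

R = 142 + 0.17 × (171 − 142) = 142 + 0.17 × 29 = 146.93 → 147
G = 68 + 0.17 × (55 − 68) = 68 + 0.17 × -13 = 65.79 → 66
B = 173 + 0.17 × (219 − 173) = 173 + 0.17 × 46 = 180.82 → 181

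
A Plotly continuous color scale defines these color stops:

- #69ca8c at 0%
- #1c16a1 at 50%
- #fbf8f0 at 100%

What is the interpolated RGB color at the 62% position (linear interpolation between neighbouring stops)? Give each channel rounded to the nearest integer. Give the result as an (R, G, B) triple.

62% lies between the 50% and 100% stops, so the local fraction is t = (62 − 50)/(100 − 50) = 12/50 ≈ 0.24.
#1c16a1 → (28, 22, 161); #fbf8f0 → (251, 248, 240).
R = 28 + 0.24 × (251 − 28) = 81.52 → 82
G = 22 + 0.24 × (248 − 22) = 76.24 → 76
B = 161 + 0.24 × (240 − 161) = 179.96 → 180

(82, 76, 180)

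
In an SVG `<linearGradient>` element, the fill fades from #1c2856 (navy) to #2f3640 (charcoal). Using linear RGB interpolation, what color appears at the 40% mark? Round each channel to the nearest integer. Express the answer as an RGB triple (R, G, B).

(36, 46, 77)

#1c2856 → (28, 40, 86); #2f3640 → (47, 54, 64).
40% corresponds to t = 0.4.
R = 28 + 0.4 × (47 − 28) = 28 + 0.4 × 19 = 35.6 → 36
G = 40 + 0.4 × (54 − 40) = 40 + 0.4 × 14 = 45.6 → 46
B = 86 + 0.4 × (64 − 86) = 86 + 0.4 × -22 = 77.2 → 77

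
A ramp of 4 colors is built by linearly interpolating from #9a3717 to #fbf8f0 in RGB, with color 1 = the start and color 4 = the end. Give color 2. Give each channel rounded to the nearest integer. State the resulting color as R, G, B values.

(186, 119, 95)

With 4 swatches and endpoints inclusive, swatch 2 sits at t = (2 − 1)/(4 − 1) = 1/3 ≈ 0.3333.
#9a3717 → (154, 55, 23); #fbf8f0 → (251, 248, 240).
R = 154 + 0.3333 × (251 − 154) = 186.33 → 186
G = 55 + 0.3333 × (248 − 55) = 119.327 → 119
B = 23 + 0.3333 × (240 − 23) = 95.326 → 95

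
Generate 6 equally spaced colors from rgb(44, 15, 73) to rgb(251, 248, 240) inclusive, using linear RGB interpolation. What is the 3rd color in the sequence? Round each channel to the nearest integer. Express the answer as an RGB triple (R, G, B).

With 6 swatches and endpoints inclusive, swatch 3 sits at t = (3 − 1)/(6 − 1) = 2/5 ≈ 0.4.
R = 44 + 0.4 × (251 − 44) = 126.8 → 127
G = 15 + 0.4 × (248 − 15) = 108.2 → 108
B = 73 + 0.4 × (240 − 73) = 139.8 → 140

(127, 108, 140)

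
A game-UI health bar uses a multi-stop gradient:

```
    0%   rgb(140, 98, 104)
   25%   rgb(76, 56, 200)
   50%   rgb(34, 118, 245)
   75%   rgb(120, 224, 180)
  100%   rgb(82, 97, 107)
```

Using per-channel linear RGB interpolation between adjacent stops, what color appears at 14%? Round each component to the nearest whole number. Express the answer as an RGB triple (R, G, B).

14% lies between the 0% and 25% stops, so the local fraction is t = (14 − 0)/(25 − 0) = 14/25 ≈ 0.56.
R = 140 + 0.56 × (76 − 140) = 104.16 → 104
G = 98 + 0.56 × (56 − 98) = 74.48 → 74
B = 104 + 0.56 × (200 − 104) = 157.76 → 158

(104, 74, 158)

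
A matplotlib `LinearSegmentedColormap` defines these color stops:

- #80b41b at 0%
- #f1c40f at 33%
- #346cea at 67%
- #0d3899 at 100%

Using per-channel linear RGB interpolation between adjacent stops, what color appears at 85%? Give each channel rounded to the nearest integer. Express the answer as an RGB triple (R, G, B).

(31, 80, 190)

85% lies between the 67% and 100% stops, so the local fraction is t = (85 − 67)/(100 − 67) = 18/33 ≈ 0.5455.
#346cea → (52, 108, 234); #0d3899 → (13, 56, 153).
R = 52 + 0.5455 × (13 − 52) = 30.726 → 31
G = 108 + 0.5455 × (56 − 108) = 79.634 → 80
B = 234 + 0.5455 × (153 − 234) = 189.815 → 190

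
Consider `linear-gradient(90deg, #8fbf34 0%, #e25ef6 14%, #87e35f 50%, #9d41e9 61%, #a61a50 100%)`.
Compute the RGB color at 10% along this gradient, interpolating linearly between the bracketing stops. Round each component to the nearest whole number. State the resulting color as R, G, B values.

10% lies between the 0% and 14% stops, so the local fraction is t = (10 − 0)/(14 − 0) = 10/14 ≈ 0.7143.
#8fbf34 → (143, 191, 52); #e25ef6 → (226, 94, 246).
R = 143 + 0.7143 × (226 − 143) = 202.287 → 202
G = 191 + 0.7143 × (94 − 191) = 121.713 → 122
B = 52 + 0.7143 × (246 − 52) = 190.574 → 191

(202, 122, 191)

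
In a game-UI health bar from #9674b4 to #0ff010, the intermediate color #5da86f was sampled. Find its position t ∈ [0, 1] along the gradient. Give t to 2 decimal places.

0.42

Invert the lerp on the B channel (largest span, 164): t = (111 − 180) / (16 − 180) = -69/-164 = 0.42073.
Check on R: (93 − 150)/(15 − 150) = 0.4222 ✓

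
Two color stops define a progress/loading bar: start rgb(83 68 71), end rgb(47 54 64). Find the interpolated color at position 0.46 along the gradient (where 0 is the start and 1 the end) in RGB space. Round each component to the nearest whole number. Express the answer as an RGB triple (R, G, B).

R = 83 + 0.46 × (47 − 83) = 83 + 0.46 × -36 = 66.44 → 66
G = 68 + 0.46 × (54 − 68) = 68 + 0.46 × -14 = 61.56 → 62
B = 71 + 0.46 × (64 − 71) = 71 + 0.46 × -7 = 67.78 → 68

(66, 62, 68)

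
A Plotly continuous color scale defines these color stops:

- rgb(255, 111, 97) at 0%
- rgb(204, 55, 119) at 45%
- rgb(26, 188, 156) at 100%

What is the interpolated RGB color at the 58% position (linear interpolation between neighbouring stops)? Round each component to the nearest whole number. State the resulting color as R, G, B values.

58% lies between the 45% and 100% stops, so the local fraction is t = (58 − 45)/(100 − 45) = 13/55 ≈ 0.2364.
R = 204 + 0.2364 × (26 − 204) = 161.921 → 162
G = 55 + 0.2364 × (188 − 55) = 86.441 → 86
B = 119 + 0.2364 × (156 − 119) = 127.747 → 128

(162, 86, 128)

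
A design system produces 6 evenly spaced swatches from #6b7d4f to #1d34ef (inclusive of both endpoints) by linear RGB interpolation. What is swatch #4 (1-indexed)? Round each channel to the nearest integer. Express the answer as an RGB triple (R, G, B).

With 6 swatches and endpoints inclusive, swatch 4 sits at t = (4 − 1)/(6 − 1) = 3/5 ≈ 0.6.
#6b7d4f → (107, 125, 79); #1d34ef → (29, 52, 239).
R = 107 + 0.6 × (29 − 107) = 60.2 → 60
G = 125 + 0.6 × (52 − 125) = 81.2 → 81
B = 79 + 0.6 × (239 − 79) = 175 → 175

(60, 81, 175)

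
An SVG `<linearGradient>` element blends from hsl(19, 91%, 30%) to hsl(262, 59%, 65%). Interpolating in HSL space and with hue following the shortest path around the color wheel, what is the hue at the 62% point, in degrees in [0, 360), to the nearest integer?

306

Hue: 262 − 19 = 243°, but |243| > 180 so the shorter arc goes the other way: Δh = 243 − 360 = -117°.
H = 19 + 0.62 × (-117) = -53.54 → -54 → -54 mod 360 = 306°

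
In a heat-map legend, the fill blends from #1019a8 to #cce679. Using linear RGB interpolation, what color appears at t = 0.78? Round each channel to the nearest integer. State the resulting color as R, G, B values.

(163, 185, 131)

#1019a8 → (16, 25, 168); #cce679 → (204, 230, 121).
R = 16 + 0.78 × (204 − 16) = 16 + 0.78 × 188 = 162.64 → 163
G = 25 + 0.78 × (230 − 25) = 25 + 0.78 × 205 = 184.9 → 185
B = 168 + 0.78 × (121 − 168) = 168 + 0.78 × -47 = 131.34 → 131
So the blended color is (163, 185, 131), about #a3b983.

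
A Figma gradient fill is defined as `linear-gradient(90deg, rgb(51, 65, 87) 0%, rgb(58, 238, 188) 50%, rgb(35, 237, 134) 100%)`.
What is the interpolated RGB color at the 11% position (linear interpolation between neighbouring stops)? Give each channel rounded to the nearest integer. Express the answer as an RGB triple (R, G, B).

11% lies between the 0% and 50% stops, so the local fraction is t = (11 − 0)/(50 − 0) = 11/50 ≈ 0.22.
R = 51 + 0.22 × (58 − 51) = 52.54 → 53
G = 65 + 0.22 × (238 − 65) = 103.06 → 103
B = 87 + 0.22 × (188 − 87) = 109.22 → 109

(53, 103, 109)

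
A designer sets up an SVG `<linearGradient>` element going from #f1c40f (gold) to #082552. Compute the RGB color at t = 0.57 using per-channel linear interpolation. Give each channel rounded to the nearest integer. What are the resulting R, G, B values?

#f1c40f → (241, 196, 15); #082552 → (8, 37, 82).
R = 241 + 0.57 × (8 − 241) = 241 + 0.57 × -233 = 108.19 → 108
G = 196 + 0.57 × (37 − 196) = 196 + 0.57 × -159 = 105.37 → 105
B = 15 + 0.57 × (82 − 15) = 15 + 0.57 × 67 = 53.19 → 53

(108, 105, 53)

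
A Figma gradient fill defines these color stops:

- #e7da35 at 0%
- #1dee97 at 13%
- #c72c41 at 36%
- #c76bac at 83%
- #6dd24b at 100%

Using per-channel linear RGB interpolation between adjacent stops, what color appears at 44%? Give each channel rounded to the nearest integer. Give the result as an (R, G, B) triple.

44% lies between the 36% and 83% stops, so the local fraction is t = (44 − 36)/(83 − 36) = 8/47 ≈ 0.1702.
#c72c41 → (199, 44, 65); #c76bac → (199, 107, 172).
R = 199 + 0.1702 × (199 − 199) = 199 → 199
G = 44 + 0.1702 × (107 − 44) = 54.723 → 55
B = 65 + 0.1702 × (172 − 65) = 83.211 → 83

(199, 55, 83)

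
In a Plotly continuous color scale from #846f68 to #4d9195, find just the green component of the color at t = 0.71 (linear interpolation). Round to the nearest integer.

135

G₁ = 111 (from #846f68), G₂ = 145 (from #4d9195).
G = 111 + 0.71 × (145 − 111) = 135.14 → 135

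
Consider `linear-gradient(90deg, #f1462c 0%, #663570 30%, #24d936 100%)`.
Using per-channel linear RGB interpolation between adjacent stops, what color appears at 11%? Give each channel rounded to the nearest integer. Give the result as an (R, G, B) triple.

(190, 64, 69)

11% lies between the 0% and 30% stops, so the local fraction is t = (11 − 0)/(30 − 0) = 11/30 ≈ 0.3667.
#f1462c → (241, 70, 44); #663570 → (102, 53, 112).
R = 241 + 0.3667 × (102 − 241) = 190.029 → 190
G = 70 + 0.3667 × (53 − 70) = 63.766 → 64
B = 44 + 0.3667 × (112 − 44) = 68.936 → 69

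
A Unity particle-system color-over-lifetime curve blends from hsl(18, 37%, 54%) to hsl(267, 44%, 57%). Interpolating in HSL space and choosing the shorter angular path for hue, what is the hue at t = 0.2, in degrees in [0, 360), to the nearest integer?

Hue: 267 − 18 = 249°, but |249| > 180 so the shorter arc goes the other way: Δh = 249 − 360 = -111°.
H = 18 + 0.2 × (-111) = -4.2 → -4 → -4 mod 360 = 356°

356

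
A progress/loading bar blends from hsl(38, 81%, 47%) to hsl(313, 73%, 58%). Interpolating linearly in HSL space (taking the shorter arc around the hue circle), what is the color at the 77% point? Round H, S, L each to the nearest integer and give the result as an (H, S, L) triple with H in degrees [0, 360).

(333, 75, 55)

Hue: 313 − 38 = 275°, but |275| > 180 so the shorter arc goes the other way: Δh = 275 − 360 = -85°.
H = 38 + 0.77 × (-85) = -27.45 → -27 → -27 mod 360 = 333°
S = 81 + 0.77 × (73 − 81) = 74.84 → 75%
L = 47 + 0.77 × (58 − 47) = 55.47 → 55%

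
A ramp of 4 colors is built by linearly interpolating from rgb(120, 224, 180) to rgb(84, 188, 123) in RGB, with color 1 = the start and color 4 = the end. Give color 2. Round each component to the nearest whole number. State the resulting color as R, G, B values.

(108, 212, 161)

With 4 swatches and endpoints inclusive, swatch 2 sits at t = (2 − 1)/(4 − 1) = 1/3 ≈ 0.3333.
R = 120 + 0.3333 × (84 − 120) = 108.001 → 108
G = 224 + 0.3333 × (188 − 224) = 212.001 → 212
B = 180 + 0.3333 × (123 − 180) = 161.002 → 161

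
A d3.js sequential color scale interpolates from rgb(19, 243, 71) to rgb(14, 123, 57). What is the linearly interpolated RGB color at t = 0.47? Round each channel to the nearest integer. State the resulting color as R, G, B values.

R = 19 + 0.47 × (14 − 19) = 19 + 0.47 × -5 = 16.65 → 17
G = 243 + 0.47 × (123 − 243) = 243 + 0.47 × -120 = 186.6 → 187
B = 71 + 0.47 × (57 − 71) = 71 + 0.47 × -14 = 64.42 → 64

(17, 187, 64)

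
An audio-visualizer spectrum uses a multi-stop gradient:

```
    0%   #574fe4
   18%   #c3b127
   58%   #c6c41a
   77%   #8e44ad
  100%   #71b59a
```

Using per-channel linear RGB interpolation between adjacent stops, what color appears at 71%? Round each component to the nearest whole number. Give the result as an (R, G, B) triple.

(160, 108, 127)

71% lies between the 58% and 77% stops, so the local fraction is t = (71 − 58)/(77 − 58) = 13/19 ≈ 0.6842.
#c6c41a → (198, 196, 26); #8e44ad → (142, 68, 173).
R = 198 + 0.6842 × (142 − 198) = 159.685 → 160
G = 196 + 0.6842 × (68 − 196) = 108.422 → 108
B = 26 + 0.6842 × (173 − 26) = 126.577 → 127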